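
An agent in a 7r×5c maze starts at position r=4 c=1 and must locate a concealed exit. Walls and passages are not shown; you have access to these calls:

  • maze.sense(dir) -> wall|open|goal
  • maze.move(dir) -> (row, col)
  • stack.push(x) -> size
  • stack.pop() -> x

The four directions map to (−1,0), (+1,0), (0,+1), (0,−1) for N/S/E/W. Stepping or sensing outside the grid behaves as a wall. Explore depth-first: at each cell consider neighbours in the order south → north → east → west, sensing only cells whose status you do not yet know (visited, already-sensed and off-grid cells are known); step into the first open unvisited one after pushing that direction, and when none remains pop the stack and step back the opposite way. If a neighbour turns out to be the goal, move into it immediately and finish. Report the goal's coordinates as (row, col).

[in] sense south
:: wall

[in] sense north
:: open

[in] push north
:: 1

[in] move north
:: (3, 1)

[in] sense north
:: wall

[in] sense east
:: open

[in] push east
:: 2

[in] move east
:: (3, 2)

[in] sense south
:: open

[in] push south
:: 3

[in] move south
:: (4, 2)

[in] sense south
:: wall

[in] sense east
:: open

[in] push east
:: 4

[in] move east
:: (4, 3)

[in] sense south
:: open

[in] push south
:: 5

[in] move south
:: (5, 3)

[in] sense south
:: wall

[in] sense east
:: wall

[in] pop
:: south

[in] move north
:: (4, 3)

[in] sense north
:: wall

[in] sense east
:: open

[in] push east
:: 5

[in] move east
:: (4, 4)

[in] sense north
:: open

[in] push north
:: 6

[in] move north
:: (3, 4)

[in] sense north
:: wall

[in] pop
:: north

[in] move south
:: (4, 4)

[in] pop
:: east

[in] move west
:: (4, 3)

[in] pop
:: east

[in] move west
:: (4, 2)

[in] pop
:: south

[in] move north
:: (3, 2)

[in] sense north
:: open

[in] push north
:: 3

[in] move north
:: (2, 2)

[in] sense north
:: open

[in] push north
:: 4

[in] move north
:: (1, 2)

[in] sense north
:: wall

[in] sense east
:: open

[in] push east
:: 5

[in] move east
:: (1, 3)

[in] sense south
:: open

[in] push south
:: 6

[in] move south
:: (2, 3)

[in] pop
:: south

[in] move north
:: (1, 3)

[in] sense north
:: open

[in] push north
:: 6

[in] move north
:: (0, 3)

[in] sense east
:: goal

[in] move east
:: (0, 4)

Answer: (0, 4)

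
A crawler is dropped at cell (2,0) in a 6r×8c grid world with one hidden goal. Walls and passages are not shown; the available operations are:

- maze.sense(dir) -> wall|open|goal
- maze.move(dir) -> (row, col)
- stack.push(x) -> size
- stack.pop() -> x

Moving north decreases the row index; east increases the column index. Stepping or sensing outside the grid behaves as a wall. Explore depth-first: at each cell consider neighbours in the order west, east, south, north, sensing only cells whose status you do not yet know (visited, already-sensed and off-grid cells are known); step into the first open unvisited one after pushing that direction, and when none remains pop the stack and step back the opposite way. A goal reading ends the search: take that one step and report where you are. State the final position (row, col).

> sense dir→east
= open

> push x→east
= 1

> move dir→east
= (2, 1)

> sense dir→east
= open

> push x→east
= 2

> move dir→east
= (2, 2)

> sense dir→east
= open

> push x→east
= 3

> move dir→east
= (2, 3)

> sense dir→east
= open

> push x→east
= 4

> move dir→east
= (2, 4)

> sense dir→east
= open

> push x→east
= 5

> move dir→east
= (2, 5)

> sense dir→east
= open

> push x→east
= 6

> move dir→east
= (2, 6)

> sense dir→east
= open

> push x→east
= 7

> move dir→east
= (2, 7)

> sense dir→south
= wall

> sense dir→north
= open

> push x→north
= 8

> move dir→north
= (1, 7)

> sense dir→west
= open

> push x→west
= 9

> move dir→west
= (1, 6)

> sense dir→west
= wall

> sense dir→north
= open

> push x→north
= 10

> move dir→north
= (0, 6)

> sense dir→west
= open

> push x→west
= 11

> move dir→west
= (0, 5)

> sense dir→west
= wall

> pop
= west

> move dir→east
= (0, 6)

> sense dir→east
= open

> push x→east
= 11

> move dir→east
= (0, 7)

> pop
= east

> move dir→west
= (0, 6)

> pop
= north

> move dir→south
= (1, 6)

> pop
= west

> move dir→east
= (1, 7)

> pop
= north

> move dir→south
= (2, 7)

> pop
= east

> move dir→west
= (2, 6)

> sense dir→south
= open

> push x→south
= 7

> move dir→south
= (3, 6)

> sense dir→west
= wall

> sense dir→south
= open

> push x→south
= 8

> move dir→south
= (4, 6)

> sense dir→west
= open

> push x→west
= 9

> move dir→west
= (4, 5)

> sense dir→west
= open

> push x→west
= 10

> move dir→west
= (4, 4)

> sense dir→west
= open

> push x→west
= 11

> move dir→west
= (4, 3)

> sense dir→west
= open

> push x→west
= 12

> move dir→west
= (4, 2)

> sense dir→west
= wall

> sense dir→south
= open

> push x→south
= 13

> move dir→south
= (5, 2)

> sense dir→west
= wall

> sense dir→east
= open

> push x→east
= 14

> move dir→east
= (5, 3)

> sense dir→east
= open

> push x→east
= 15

> move dir→east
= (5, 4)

> sense dir→east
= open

> push x→east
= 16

> move dir→east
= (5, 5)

> sense dir→east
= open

> push x→east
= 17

> move dir→east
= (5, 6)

> sense dir→east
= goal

> move dir→east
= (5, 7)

Answer: (5, 7)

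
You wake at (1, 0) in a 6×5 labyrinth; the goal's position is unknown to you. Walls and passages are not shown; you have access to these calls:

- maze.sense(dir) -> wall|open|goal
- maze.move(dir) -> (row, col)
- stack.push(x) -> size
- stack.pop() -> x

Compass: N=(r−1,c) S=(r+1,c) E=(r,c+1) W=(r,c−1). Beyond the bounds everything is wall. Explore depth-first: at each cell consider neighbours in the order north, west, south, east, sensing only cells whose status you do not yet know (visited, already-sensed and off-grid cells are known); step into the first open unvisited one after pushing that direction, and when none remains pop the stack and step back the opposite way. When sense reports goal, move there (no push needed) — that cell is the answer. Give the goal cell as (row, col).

~$ maze.sense dir=north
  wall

~$ maze.sense dir=south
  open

~$ stack.push x=south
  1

~$ maze.move dir=south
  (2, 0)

~$ maze.sense dir=south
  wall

~$ maze.sense dir=east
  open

~$ stack.push x=east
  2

~$ maze.move dir=east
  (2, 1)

~$ maze.sense dir=north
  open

~$ stack.push x=north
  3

~$ maze.move dir=north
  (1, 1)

~$ maze.sense dir=north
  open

~$ stack.push x=north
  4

~$ maze.move dir=north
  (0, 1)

~$ maze.sense dir=east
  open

~$ stack.push x=east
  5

~$ maze.move dir=east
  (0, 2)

~$ maze.sense dir=south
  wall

~$ maze.sense dir=east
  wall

~$ stack.pop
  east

~$ maze.move dir=west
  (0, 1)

~$ stack.pop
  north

~$ maze.move dir=south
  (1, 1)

~$ stack.pop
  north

~$ maze.move dir=south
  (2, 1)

~$ maze.sense dir=south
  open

~$ stack.push x=south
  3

~$ maze.move dir=south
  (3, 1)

~$ maze.sense dir=south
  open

~$ stack.push x=south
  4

~$ maze.move dir=south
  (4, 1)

~$ maze.sense dir=west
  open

~$ stack.push x=west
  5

~$ maze.move dir=west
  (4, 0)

~$ maze.sense dir=south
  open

~$ stack.push x=south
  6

~$ maze.move dir=south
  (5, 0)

~$ maze.sense dir=east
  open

~$ stack.push x=east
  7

~$ maze.move dir=east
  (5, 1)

~$ maze.sense dir=east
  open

~$ stack.push x=east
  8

~$ maze.move dir=east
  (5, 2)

~$ maze.sense dir=north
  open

~$ stack.push x=north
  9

~$ maze.move dir=north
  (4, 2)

~$ maze.sense dir=north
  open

~$ stack.push x=north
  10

~$ maze.move dir=north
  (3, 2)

~$ maze.sense dir=north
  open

~$ stack.push x=north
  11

~$ maze.move dir=north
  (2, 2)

~$ maze.sense dir=east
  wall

~$ stack.pop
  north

~$ maze.move dir=south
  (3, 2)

~$ maze.sense dir=east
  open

~$ stack.push x=east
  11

~$ maze.move dir=east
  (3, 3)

~$ maze.sense dir=south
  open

~$ stack.push x=south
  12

~$ maze.move dir=south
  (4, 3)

~$ maze.sense dir=south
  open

~$ stack.push x=south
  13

~$ maze.move dir=south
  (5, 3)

~$ maze.sense dir=east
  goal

~$ maze.move dir=east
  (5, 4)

Answer: (5, 4)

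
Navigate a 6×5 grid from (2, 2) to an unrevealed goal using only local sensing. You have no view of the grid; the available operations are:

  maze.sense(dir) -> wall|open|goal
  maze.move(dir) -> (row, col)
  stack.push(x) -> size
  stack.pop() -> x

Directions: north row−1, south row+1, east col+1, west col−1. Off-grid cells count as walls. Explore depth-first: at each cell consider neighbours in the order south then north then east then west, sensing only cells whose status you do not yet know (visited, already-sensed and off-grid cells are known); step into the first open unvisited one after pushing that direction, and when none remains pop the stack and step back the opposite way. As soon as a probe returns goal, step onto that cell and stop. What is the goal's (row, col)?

I invoke sense with dir: south, and observe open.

Calling push with x: south, : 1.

I run move with dir: south, : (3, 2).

I call sense with dir: south, yielding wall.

Calling sense with dir: east, : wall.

Then sense with dir: west, and get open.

Invoking push with x: west, yielding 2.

I try move with dir: west, giving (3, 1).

Then sense with dir: south, : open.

Calling push with x: south, — result: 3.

I try move with dir: south, : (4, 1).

Next I call sense with dir: south, and see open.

I invoke push with x: south, and observe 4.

I invoke move with dir: south, giving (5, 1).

I use sense with dir: east, — result: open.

Calling push with x: east, which returns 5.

Calling move with dir: east, giving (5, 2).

Using sense with dir: east, yielding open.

I try push with x: east, which returns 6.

I run move with dir: east, : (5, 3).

Invoking sense with dir: north, which returns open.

Calling push with x: north, → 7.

I run move with dir: north, → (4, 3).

Using sense with dir: east, and get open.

Now I run push with x: east, which returns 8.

Next I call move with dir: east, and get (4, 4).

Invoking sense with dir: south, and get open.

Calling push with x: south, → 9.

I use move with dir: south, and observe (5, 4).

I try pop(), which returns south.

I try move with dir: north, giving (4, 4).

Calling sense with dir: north, giving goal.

Then move with dir: north, — result: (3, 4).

Answer: (3, 4)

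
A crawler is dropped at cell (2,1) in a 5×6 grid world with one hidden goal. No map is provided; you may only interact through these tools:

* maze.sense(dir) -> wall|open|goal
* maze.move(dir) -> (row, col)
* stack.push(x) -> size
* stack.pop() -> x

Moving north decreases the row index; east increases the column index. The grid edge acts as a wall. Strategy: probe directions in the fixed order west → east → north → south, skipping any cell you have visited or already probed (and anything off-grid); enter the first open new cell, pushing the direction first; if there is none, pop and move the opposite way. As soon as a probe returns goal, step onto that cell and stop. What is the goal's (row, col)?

Do: maze.sense[dir='west']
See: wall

Do: maze.sense[dir='east']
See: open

Do: stack.push[x='east']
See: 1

Do: maze.move[dir='east']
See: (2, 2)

Do: maze.sense[dir='east']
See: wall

Do: maze.sense[dir='north']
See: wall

Do: maze.sense[dir='south']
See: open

Do: stack.push[x='south']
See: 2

Do: maze.move[dir='south']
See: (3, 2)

Do: maze.sense[dir='west']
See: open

Do: stack.push[x='west']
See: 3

Do: maze.move[dir='west']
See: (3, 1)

Do: maze.sense[dir='west']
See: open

Do: stack.push[x='west']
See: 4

Do: maze.move[dir='west']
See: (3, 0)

Do: maze.sense[dir='south']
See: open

Do: stack.push[x='south']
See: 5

Do: maze.move[dir='south']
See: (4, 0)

Do: maze.sense[dir='east']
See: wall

Do: stack.pop[]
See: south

Do: maze.move[dir='north']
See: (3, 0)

Do: stack.pop[]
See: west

Do: maze.move[dir='east']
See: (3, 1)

Do: stack.pop[]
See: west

Do: maze.move[dir='east']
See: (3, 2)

Do: maze.sense[dir='east']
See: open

Do: stack.push[x='east']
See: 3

Do: maze.move[dir='east']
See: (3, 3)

Do: maze.sense[dir='east']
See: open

Do: stack.push[x='east']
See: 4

Do: maze.move[dir='east']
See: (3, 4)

Do: maze.sense[dir='east']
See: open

Do: stack.push[x='east']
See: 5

Do: maze.move[dir='east']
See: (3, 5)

Do: maze.sense[dir='north']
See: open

Do: stack.push[x='north']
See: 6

Do: maze.move[dir='north']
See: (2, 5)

Do: maze.sense[dir='west']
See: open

Do: stack.push[x='west']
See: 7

Do: maze.move[dir='west']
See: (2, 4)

Do: maze.sense[dir='north']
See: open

Do: stack.push[x='north']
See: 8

Do: maze.move[dir='north']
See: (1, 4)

Do: maze.sense[dir='west']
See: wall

Do: maze.sense[dir='east']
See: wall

Do: maze.sense[dir='north']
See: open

Do: stack.push[x='north']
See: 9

Do: maze.move[dir='north']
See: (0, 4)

Do: maze.sense[dir='west']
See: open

Do: stack.push[x='west']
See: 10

Do: maze.move[dir='west']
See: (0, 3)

Do: maze.sense[dir='west']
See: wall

Do: stack.pop[]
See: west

Do: maze.move[dir='east']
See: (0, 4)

Do: maze.sense[dir='east']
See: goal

Do: maze.move[dir='east']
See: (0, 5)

Answer: (0, 5)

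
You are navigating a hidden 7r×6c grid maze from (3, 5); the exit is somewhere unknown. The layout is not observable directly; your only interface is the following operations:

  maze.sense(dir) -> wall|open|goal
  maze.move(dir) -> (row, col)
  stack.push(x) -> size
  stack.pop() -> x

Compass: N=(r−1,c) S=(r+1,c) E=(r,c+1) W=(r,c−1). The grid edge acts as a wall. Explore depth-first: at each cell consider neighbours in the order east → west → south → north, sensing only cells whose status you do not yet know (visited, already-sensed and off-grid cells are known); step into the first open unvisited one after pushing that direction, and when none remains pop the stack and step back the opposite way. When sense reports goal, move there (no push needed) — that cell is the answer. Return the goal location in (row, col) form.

Act: sense[dir→west]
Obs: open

Act: push[x→west]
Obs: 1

Act: move[dir→west]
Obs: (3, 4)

Act: sense[dir→west]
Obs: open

Act: push[x→west]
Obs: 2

Act: move[dir→west]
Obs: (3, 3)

Act: sense[dir→west]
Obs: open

Act: push[x→west]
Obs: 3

Act: move[dir→west]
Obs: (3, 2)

Act: sense[dir→west]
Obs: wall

Act: sense[dir→south]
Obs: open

Act: push[x→south]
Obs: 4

Act: move[dir→south]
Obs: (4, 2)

Act: sense[dir→east]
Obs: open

Act: push[x→east]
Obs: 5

Act: move[dir→east]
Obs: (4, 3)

Act: sense[dir→east]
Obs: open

Act: push[x→east]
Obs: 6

Act: move[dir→east]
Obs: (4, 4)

Act: sense[dir→east]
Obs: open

Act: push[x→east]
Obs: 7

Act: move[dir→east]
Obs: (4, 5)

Act: sense[dir→south]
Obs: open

Act: push[x→south]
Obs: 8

Act: move[dir→south]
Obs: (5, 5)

Act: sense[dir→west]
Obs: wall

Act: sense[dir→south]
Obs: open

Act: push[x→south]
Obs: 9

Act: move[dir→south]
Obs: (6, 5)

Act: sense[dir→west]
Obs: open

Act: push[x→west]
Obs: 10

Act: move[dir→west]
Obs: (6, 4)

Act: sense[dir→west]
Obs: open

Act: push[x→west]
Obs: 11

Act: move[dir→west]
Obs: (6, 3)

Act: sense[dir→west]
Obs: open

Act: push[x→west]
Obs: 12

Act: move[dir→west]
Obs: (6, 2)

Act: sense[dir→west]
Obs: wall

Act: sense[dir→north]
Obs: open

Act: push[x→north]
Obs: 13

Act: move[dir→north]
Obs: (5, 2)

Act: sense[dir→east]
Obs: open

Act: push[x→east]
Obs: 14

Act: move[dir→east]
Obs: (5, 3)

Act: pop[]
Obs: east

Act: move[dir→west]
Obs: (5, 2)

Act: sense[dir→west]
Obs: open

Act: push[x→west]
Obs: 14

Act: move[dir→west]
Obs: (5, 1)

Act: sense[dir→west]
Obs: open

Act: push[x→west]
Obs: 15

Act: move[dir→west]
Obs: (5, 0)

Act: sense[dir→south]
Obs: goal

Act: move[dir→south]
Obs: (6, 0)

Answer: (6, 0)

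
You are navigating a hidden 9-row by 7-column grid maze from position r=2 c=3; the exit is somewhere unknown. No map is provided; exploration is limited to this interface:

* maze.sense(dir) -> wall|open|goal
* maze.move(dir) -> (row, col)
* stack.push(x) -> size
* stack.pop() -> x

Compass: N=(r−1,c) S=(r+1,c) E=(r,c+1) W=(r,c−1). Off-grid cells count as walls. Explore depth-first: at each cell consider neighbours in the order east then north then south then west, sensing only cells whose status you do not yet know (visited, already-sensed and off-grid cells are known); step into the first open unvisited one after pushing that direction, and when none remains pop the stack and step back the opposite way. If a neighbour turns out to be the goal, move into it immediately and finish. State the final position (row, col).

-- 1. sense(dir: east) : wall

-- 2. sense(dir: north) : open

-- 3. push(x: north) : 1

-- 4. move(dir: north) : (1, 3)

-- 5. sense(dir: east) : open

-- 6. push(x: east) : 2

-- 7. move(dir: east) : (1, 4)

-- 8. sense(dir: east) : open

-- 9. push(x: east) : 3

-- 10. move(dir: east) : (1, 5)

-- 11. sense(dir: east) : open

-- 12. push(x: east) : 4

-- 13. move(dir: east) : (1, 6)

-- 14. sense(dir: north) : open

-- 15. push(x: north) : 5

-- 16. move(dir: north) : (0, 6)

-- 17. sense(dir: west) : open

-- 18. push(x: west) : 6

-- 19. move(dir: west) : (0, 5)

-- 20. sense(dir: west) : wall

-- 21. pop() : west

-- 22. move(dir: east) : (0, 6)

-- 23. pop() : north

-- 24. move(dir: south) : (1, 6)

-- 25. sense(dir: south) : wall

-- 26. pop() : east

-- 27. move(dir: west) : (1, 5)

-- 28. sense(dir: south) : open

-- 29. push(x: south) : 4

-- 30. move(dir: south) : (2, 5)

-- 31. sense(dir: south) : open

-- 32. push(x: south) : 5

-- 33. move(dir: south) : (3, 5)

-- 34. sense(dir: east) : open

-- 35. push(x: east) : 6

-- 36. move(dir: east) : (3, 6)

-- 37. sense(dir: south) : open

-- 38. push(x: south) : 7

-- 39. move(dir: south) : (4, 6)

-- 40. sense(dir: south) : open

-- 41. push(x: south) : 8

-- 42. move(dir: south) : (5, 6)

-- 43. sense(dir: south) : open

-- 44. push(x: south) : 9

-- 45. move(dir: south) : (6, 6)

-- 46. sense(dir: south) : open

-- 47. push(x: south) : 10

-- 48. move(dir: south) : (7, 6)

-- 49. sense(dir: south) : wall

-- 50. sense(dir: west) : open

-- 51. push(x: west) : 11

-- 52. move(dir: west) : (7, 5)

-- 53. sense(dir: north) : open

-- 54. push(x: north) : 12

-- 55. move(dir: north) : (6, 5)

-- 56. sense(dir: north) : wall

-- 57. sense(dir: west) : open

-- 58. push(x: west) : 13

-- 59. move(dir: west) : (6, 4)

-- 60. sense(dir: north) : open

-- 61. push(x: north) : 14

-- 62. move(dir: north) : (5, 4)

-- 63. sense(dir: north) : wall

-- 64. sense(dir: west) : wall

-- 65. pop() : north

-- 66. move(dir: south) : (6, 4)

-- 67. sense(dir: south) : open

-- 68. push(x: south) : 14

-- 69. move(dir: south) : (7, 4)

-- 70. sense(dir: south) : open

-- 71. push(x: south) : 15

-- 72. move(dir: south) : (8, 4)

-- 73. sense(dir: east) : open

-- 74. push(x: east) : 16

-- 75. move(dir: east) : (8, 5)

-- 76. pop() : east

-- 77. move(dir: west) : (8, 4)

-- 78. sense(dir: west) : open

-- 79. push(x: west) : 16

-- 80. move(dir: west) : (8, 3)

-- 81. sense(dir: north) : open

-- 82. push(x: north) : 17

-- 83. move(dir: north) : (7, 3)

-- 84. sense(dir: north) : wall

-- 85. sense(dir: west) : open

-- 86. push(x: west) : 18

-- 87. move(dir: west) : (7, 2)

-- 88. sense(dir: north) : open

-- 89. push(x: north) : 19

-- 90. move(dir: north) : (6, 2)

-- 91. sense(dir: north) : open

-- 92. push(x: north) : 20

-- 93. move(dir: north) : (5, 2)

-- 94. sense(dir: north) : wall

-- 95. sense(dir: west) : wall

-- 96. pop() : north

-- 97. move(dir: south) : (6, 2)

-- 98. sense(dir: west) : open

-- 99. push(x: west) : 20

-- 100. move(dir: west) : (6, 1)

-- 101. sense(dir: south) : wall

-- 102. sense(dir: west) : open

-- 103. push(x: west) : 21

-- 104. move(dir: west) : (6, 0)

-- 105. sense(dir: north) : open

-- 106. push(x: north) : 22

-- 107. move(dir: north) : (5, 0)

-- 108. sense(dir: north) : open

-- 109. push(x: north) : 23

-- 110. move(dir: north) : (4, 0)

-- 111. sense(dir: east) : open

-- 112. push(x: east) : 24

-- 113. move(dir: east) : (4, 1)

-- 114. sense(dir: north) : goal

-- 115. move(dir: north) : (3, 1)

Answer: (3, 1)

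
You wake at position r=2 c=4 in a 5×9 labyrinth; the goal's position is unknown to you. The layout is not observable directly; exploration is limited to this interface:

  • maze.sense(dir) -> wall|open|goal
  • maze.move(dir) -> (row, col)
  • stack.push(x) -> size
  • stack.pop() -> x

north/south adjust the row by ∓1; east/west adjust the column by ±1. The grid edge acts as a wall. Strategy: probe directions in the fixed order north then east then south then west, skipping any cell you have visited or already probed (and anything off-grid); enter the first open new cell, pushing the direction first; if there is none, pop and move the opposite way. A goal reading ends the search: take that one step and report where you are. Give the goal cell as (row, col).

$ sense dir→north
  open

$ push x→north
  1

$ move dir→north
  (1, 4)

$ sense dir→north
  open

$ push x→north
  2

$ move dir→north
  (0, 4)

$ sense dir→east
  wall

$ sense dir→west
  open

$ push x→west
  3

$ move dir→west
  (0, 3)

$ sense dir→south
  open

$ push x→south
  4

$ move dir→south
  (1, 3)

$ sense dir→south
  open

$ push x→south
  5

$ move dir→south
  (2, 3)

$ sense dir→south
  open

$ push x→south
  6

$ move dir→south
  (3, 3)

$ sense dir→east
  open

$ push x→east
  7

$ move dir→east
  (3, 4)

$ sense dir→east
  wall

$ sense dir→south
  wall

$ pop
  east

$ move dir→west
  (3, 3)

$ sense dir→south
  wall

$ sense dir→west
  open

$ push x→west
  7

$ move dir→west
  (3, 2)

$ sense dir→north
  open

$ push x→north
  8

$ move dir→north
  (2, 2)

$ sense dir→north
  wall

$ sense dir→west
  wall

$ pop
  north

$ move dir→south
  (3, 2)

$ sense dir→south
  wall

$ sense dir→west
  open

$ push x→west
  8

$ move dir→west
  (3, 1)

$ sense dir→south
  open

$ push x→south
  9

$ move dir→south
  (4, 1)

$ sense dir→west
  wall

$ pop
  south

$ move dir→north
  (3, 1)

$ sense dir→west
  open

$ push x→west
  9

$ move dir→west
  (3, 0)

$ sense dir→north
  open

$ push x→north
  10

$ move dir→north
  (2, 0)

$ sense dir→north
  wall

$ pop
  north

$ move dir→south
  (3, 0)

$ pop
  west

$ move dir→east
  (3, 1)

$ pop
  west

$ move dir→east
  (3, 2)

$ pop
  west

$ move dir→east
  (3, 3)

$ pop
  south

$ move dir→north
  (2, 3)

$ pop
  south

$ move dir→north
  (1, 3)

$ pop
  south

$ move dir→north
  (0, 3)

$ sense dir→west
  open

$ push x→west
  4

$ move dir→west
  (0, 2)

$ sense dir→west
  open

$ push x→west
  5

$ move dir→west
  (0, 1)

$ sense dir→south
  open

$ push x→south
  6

$ move dir→south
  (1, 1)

$ pop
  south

$ move dir→north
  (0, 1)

$ sense dir→west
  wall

$ pop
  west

$ move dir→east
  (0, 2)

$ pop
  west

$ move dir→east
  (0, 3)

$ pop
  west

$ move dir→east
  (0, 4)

$ pop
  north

$ move dir→south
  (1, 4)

$ sense dir→east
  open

$ push x→east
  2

$ move dir→east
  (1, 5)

$ sense dir→east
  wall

$ sense dir→south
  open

$ push x→south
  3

$ move dir→south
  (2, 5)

$ sense dir→east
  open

$ push x→east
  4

$ move dir→east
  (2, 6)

$ sense dir→east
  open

$ push x→east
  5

$ move dir→east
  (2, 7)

$ sense dir→north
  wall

$ sense dir→east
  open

$ push x→east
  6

$ move dir→east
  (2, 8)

$ sense dir→north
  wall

$ sense dir→south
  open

$ push x→south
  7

$ move dir→south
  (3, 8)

$ sense dir→south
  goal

$ move dir→south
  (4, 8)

Answer: (4, 8)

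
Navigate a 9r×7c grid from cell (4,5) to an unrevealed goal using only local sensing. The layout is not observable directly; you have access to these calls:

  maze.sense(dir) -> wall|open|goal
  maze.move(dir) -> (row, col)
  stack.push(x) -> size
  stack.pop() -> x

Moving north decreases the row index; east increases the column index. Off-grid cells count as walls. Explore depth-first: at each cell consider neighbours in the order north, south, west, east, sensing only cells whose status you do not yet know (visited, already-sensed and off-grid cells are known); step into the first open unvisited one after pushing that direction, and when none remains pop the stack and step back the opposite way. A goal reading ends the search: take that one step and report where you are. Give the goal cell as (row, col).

I try maze.sense(dir=north), yielding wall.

Using maze.sense(dir=south), : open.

Invoking stack.push(x=south), and see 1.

I try maze.move(dir=south), and observe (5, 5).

Then maze.sense(dir=south), and get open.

Invoking stack.push(x=south), yielding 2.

Now I run maze.move(dir=south), yielding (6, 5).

Then maze.sense(dir=south), : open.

Invoking stack.push(x=south), → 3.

I try maze.move(dir=south), — result: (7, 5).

Calling maze.sense(dir=south), yielding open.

Next I call stack.push(x=south), and get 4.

I use maze.move(dir=south), and get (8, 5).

Invoking maze.sense(dir=west), yielding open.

Invoking stack.push(x=west), which returns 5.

I run maze.move(dir=west), and get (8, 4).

Calling maze.sense(dir=north), and observe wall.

Now I run maze.sense(dir=west), — result: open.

Calling stack.push(x=west), and get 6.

Then maze.move(dir=west), : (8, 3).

I call maze.sense(dir=north), and get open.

I call stack.push(x=north), and see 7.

I try maze.move(dir=north), and see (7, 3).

I try maze.sense(dir=north), and observe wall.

Calling maze.sense(dir=west), and get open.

Invoking stack.push(x=west), : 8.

Calling maze.move(dir=west), which returns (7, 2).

I run maze.sense(dir=north), which returns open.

Using stack.push(x=north), : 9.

Then maze.move(dir=north), → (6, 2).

I invoke maze.sense(dir=north), → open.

I invoke stack.push(x=north), and get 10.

Calling maze.move(dir=north), yielding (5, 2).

I try maze.sense(dir=north), yielding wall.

Now I run maze.sense(dir=west), and observe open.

I try stack.push(x=west), giving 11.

Using maze.move(dir=west), — result: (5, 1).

I run maze.sense(dir=north), and see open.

I use stack.push(x=north), yielding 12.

I try maze.move(dir=north), → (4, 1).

Now I run maze.sense(dir=north), and observe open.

Calling stack.push(x=north), — result: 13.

Now I run maze.move(dir=north), yielding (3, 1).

Calling maze.sense(dir=north), and get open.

Invoking stack.push(x=north), giving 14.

Next I call maze.move(dir=north), giving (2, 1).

I invoke maze.sense(dir=north), and get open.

I invoke stack.push(x=north), which returns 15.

I call maze.move(dir=north), which returns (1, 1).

Invoking maze.sense(dir=north), giving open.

I invoke stack.push(x=north), which returns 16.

I invoke maze.move(dir=north), and get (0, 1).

I call maze.sense(dir=west), and see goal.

Next I call maze.move(dir=west), which returns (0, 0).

Answer: (0, 0)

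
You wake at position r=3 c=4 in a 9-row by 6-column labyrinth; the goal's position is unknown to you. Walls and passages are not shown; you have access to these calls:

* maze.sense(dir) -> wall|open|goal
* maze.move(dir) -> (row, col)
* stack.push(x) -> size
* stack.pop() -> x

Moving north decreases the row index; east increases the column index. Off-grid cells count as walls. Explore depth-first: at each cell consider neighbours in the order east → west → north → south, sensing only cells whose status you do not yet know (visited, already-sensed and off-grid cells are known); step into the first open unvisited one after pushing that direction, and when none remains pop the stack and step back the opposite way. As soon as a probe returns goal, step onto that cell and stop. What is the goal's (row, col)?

I invoke sense on dir→east, giving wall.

I call sense on dir→west, — result: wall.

I use sense on dir→north, → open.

I use push on x→north, and see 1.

Then move on dir→north, : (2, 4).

I run sense on dir→east, — result: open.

Using push on x→east, → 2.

Then move on dir→east, giving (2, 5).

I call sense on dir→north, — result: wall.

I run pop, : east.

Then move on dir→west, which returns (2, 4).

I use sense on dir→west, yielding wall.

I invoke sense on dir→north, : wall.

I call pop, → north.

Then move on dir→south, : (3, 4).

Invoking sense on dir→south, → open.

Then push on x→south, yielding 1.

I try move on dir→south, — result: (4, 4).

I use sense on dir→east, → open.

I run push on x→east, which returns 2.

Calling move on dir→east, and observe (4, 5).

Then sense on dir→south, giving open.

Then push on x→south, and observe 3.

Next I call move on dir→south, and get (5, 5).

Now I run sense on dir→west, — result: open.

Now I run push on x→west, : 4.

Using move on dir→west, and observe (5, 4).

I use sense on dir→west, giving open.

Using push on x→west, and get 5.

Calling move on dir→west, yielding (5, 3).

I try sense on dir→west, giving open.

Using push on x→west, which returns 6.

I invoke move on dir→west, yielding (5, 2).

Invoking sense on dir→west, → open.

I try push on x→west, which returns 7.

Next I call move on dir→west, → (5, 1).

I use sense on dir→west, → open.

Now I run push on x→west, : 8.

Invoking move on dir→west, and see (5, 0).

I call sense on dir→north, yielding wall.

I invoke sense on dir→south, giving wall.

Next I call pop, yielding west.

I use move on dir→east, yielding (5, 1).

I use sense on dir→north, giving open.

Now I run push on x→north, — result: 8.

I use move on dir→north, — result: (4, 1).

I invoke sense on dir→east, giving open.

Next I call push on x→east, and get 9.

I call move on dir→east, → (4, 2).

I invoke sense on dir→east, which returns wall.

Invoking sense on dir→north, and get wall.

Using pop, giving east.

I call move on dir→west, and see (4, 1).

Then sense on dir→north, yielding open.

I try push on x→north, : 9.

Now I run move on dir→north, which returns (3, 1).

Next I call sense on dir→west, → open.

Next I call push on x→west, and get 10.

I use move on dir→west, yielding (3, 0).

Now I run sense on dir→north, — result: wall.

Now I run pop, → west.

I run move on dir→east, and see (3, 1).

I run sense on dir→north, which returns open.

Invoking push on x→north, and get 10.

I invoke move on dir→north, and observe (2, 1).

Then sense on dir→east, — result: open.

I invoke push on x→east, and observe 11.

I run move on dir→east, — result: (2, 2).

I try sense on dir→north, yielding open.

Using push on x→north, giving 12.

Invoking move on dir→north, and observe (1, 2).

Using sense on dir→east, — result: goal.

Then move on dir→east, yielding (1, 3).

Answer: (1, 3)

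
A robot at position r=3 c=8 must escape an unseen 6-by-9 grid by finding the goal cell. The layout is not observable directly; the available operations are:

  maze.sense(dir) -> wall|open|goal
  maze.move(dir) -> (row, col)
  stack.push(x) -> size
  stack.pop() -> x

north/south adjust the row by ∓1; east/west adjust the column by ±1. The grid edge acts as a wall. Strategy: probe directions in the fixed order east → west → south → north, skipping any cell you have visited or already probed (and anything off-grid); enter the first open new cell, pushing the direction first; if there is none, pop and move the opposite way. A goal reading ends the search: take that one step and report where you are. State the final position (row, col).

-> maze.sense(dir→west)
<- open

-> stack.push(x→west)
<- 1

-> maze.move(dir→west)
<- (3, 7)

-> maze.sense(dir→west)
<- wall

-> maze.sense(dir→south)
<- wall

-> maze.sense(dir→north)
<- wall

-> stack.pop()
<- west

-> maze.move(dir→east)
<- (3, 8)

-> maze.sense(dir→south)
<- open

-> stack.push(x→south)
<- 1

-> maze.move(dir→south)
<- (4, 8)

-> maze.sense(dir→south)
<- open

-> stack.push(x→south)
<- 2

-> maze.move(dir→south)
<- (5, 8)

-> maze.sense(dir→west)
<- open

-> stack.push(x→west)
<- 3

-> maze.move(dir→west)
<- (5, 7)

-> maze.sense(dir→west)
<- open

-> stack.push(x→west)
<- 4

-> maze.move(dir→west)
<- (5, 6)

-> maze.sense(dir→west)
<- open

-> stack.push(x→west)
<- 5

-> maze.move(dir→west)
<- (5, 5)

-> maze.sense(dir→west)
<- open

-> stack.push(x→west)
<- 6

-> maze.move(dir→west)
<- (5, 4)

-> maze.sense(dir→west)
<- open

-> stack.push(x→west)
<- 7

-> maze.move(dir→west)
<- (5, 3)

-> maze.sense(dir→west)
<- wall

-> maze.sense(dir→north)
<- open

-> stack.push(x→north)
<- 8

-> maze.move(dir→north)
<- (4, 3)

-> maze.sense(dir→east)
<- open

-> stack.push(x→east)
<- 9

-> maze.move(dir→east)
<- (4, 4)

-> maze.sense(dir→east)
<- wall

-> maze.sense(dir→north)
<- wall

-> stack.pop()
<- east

-> maze.move(dir→west)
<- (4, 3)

-> maze.sense(dir→west)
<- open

-> stack.push(x→west)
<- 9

-> maze.move(dir→west)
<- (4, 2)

-> maze.sense(dir→west)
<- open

-> stack.push(x→west)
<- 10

-> maze.move(dir→west)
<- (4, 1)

-> maze.sense(dir→west)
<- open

-> stack.push(x→west)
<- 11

-> maze.move(dir→west)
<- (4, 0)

-> maze.sense(dir→south)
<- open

-> stack.push(x→south)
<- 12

-> maze.move(dir→south)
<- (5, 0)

-> maze.sense(dir→east)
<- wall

-> stack.pop()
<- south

-> maze.move(dir→north)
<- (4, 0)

-> maze.sense(dir→north)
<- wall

-> stack.pop()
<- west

-> maze.move(dir→east)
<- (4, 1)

-> maze.sense(dir→north)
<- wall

-> stack.pop()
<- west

-> maze.move(dir→east)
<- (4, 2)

-> maze.sense(dir→north)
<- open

-> stack.push(x→north)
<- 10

-> maze.move(dir→north)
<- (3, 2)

-> maze.sense(dir→east)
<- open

-> stack.push(x→east)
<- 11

-> maze.move(dir→east)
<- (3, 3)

-> maze.sense(dir→north)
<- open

-> stack.push(x→north)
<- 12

-> maze.move(dir→north)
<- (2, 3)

-> maze.sense(dir→east)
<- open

-> stack.push(x→east)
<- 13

-> maze.move(dir→east)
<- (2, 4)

-> maze.sense(dir→east)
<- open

-> stack.push(x→east)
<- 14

-> maze.move(dir→east)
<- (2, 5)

-> maze.sense(dir→east)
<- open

-> stack.push(x→east)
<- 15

-> maze.move(dir→east)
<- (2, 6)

-> maze.sense(dir→north)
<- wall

-> stack.pop()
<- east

-> maze.move(dir→west)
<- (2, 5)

-> maze.sense(dir→south)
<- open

-> stack.push(x→south)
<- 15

-> maze.move(dir→south)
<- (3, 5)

-> stack.pop()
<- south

-> maze.move(dir→north)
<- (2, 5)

-> maze.sense(dir→north)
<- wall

-> stack.pop()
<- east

-> maze.move(dir→west)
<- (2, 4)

-> maze.sense(dir→north)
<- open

-> stack.push(x→north)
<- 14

-> maze.move(dir→north)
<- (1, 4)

-> maze.sense(dir→west)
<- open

-> stack.push(x→west)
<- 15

-> maze.move(dir→west)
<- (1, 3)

-> maze.sense(dir→west)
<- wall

-> maze.sense(dir→north)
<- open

-> stack.push(x→north)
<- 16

-> maze.move(dir→north)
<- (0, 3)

-> maze.sense(dir→east)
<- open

-> stack.push(x→east)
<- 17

-> maze.move(dir→east)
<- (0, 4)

-> maze.sense(dir→east)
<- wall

-> stack.pop()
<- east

-> maze.move(dir→west)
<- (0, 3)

-> maze.sense(dir→west)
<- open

-> stack.push(x→west)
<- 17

-> maze.move(dir→west)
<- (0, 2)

-> maze.sense(dir→west)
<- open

-> stack.push(x→west)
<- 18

-> maze.move(dir→west)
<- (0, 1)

-> maze.sense(dir→west)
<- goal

-> maze.move(dir→west)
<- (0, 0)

Answer: (0, 0)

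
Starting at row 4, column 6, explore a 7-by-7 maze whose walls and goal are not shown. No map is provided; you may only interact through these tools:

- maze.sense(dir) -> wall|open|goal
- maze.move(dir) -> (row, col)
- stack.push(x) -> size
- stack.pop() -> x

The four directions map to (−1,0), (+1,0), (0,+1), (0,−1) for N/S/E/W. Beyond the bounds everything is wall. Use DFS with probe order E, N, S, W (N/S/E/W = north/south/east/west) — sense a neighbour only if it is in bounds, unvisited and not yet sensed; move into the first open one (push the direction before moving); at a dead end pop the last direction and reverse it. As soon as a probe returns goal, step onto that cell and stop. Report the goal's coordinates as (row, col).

-> maze.sense(dir='north')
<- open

-> stack.push(x='north')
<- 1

-> maze.move(dir='north')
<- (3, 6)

-> maze.sense(dir='north')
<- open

-> stack.push(x='north')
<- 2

-> maze.move(dir='north')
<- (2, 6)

-> maze.sense(dir='north')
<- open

-> stack.push(x='north')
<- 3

-> maze.move(dir='north')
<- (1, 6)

-> maze.sense(dir='north')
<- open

-> stack.push(x='north')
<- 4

-> maze.move(dir='north')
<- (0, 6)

-> maze.sense(dir='west')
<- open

-> stack.push(x='west')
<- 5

-> maze.move(dir='west')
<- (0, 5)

-> maze.sense(dir='south')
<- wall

-> maze.sense(dir='west')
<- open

-> stack.push(x='west')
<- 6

-> maze.move(dir='west')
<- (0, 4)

-> maze.sense(dir='south')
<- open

-> stack.push(x='south')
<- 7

-> maze.move(dir='south')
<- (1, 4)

-> maze.sense(dir='south')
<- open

-> stack.push(x='south')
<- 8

-> maze.move(dir='south')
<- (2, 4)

-> maze.sense(dir='east')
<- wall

-> maze.sense(dir='south')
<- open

-> stack.push(x='south')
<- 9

-> maze.move(dir='south')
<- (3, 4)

-> maze.sense(dir='east')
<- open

-> stack.push(x='east')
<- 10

-> maze.move(dir='east')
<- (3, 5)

-> maze.sense(dir='south')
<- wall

-> stack.pop()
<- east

-> maze.move(dir='west')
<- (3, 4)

-> maze.sense(dir='south')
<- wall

-> maze.sense(dir='west')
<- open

-> stack.push(x='west')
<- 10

-> maze.move(dir='west')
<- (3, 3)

-> maze.sense(dir='north')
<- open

-> stack.push(x='north')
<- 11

-> maze.move(dir='north')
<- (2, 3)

-> maze.sense(dir='north')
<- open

-> stack.push(x='north')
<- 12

-> maze.move(dir='north')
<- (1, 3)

-> maze.sense(dir='north')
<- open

-> stack.push(x='north')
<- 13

-> maze.move(dir='north')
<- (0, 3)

-> maze.sense(dir='west')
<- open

-> stack.push(x='west')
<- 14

-> maze.move(dir='west')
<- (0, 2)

-> maze.sense(dir='south')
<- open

-> stack.push(x='south')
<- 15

-> maze.move(dir='south')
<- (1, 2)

-> maze.sense(dir='south')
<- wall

-> maze.sense(dir='west')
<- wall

-> stack.pop()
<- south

-> maze.move(dir='north')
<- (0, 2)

-> maze.sense(dir='west')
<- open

-> stack.push(x='west')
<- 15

-> maze.move(dir='west')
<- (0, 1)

-> maze.sense(dir='west')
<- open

-> stack.push(x='west')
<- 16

-> maze.move(dir='west')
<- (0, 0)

-> maze.sense(dir='south')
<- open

-> stack.push(x='south')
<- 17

-> maze.move(dir='south')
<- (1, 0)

-> maze.sense(dir='south')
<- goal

-> maze.move(dir='south')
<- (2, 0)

Answer: (2, 0)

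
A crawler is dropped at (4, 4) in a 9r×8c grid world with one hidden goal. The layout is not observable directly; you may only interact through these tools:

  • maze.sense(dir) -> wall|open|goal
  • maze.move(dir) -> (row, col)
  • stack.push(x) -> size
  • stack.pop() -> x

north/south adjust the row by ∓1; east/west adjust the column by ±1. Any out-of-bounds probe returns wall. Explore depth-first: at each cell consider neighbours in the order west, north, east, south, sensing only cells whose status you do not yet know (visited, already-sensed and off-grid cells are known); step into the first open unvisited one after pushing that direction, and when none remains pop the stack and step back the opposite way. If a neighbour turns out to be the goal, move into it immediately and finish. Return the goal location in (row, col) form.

I call maze.sense with dir='west', and see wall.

Then maze.sense with dir='north', yielding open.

Calling stack.push with x='north', yielding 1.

Next I call maze.move with dir='north', : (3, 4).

I run maze.sense with dir='west', and get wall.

I run maze.sense with dir='north', and get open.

Calling stack.push with x='north', and get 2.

Then maze.move with dir='north', yielding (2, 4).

I call maze.sense with dir='west', → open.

I use stack.push with x='west', : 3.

I invoke maze.move with dir='west', yielding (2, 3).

Invoking maze.sense with dir='west', and observe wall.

Invoking maze.sense with dir='north', which returns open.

I try stack.push with x='north', yielding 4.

Using maze.move with dir='north', yielding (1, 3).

Calling maze.sense with dir='west', and get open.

I invoke stack.push with x='west', → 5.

I call maze.move with dir='west', giving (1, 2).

Using maze.sense with dir='west', → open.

Invoking stack.push with x='west', giving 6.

Calling maze.move with dir='west', : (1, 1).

I use maze.sense with dir='west', and observe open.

I invoke stack.push with x='west', — result: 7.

Now I run maze.move with dir='west', : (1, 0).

I run maze.sense with dir='north', which returns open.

Then stack.push with x='north', which returns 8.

Calling maze.move with dir='north', and observe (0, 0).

I try maze.sense with dir='east', — result: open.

I run stack.push with x='east', → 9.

Calling maze.move with dir='east', and get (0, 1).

Then maze.sense with dir='east', → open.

Then stack.push with x='east', and observe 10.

I call maze.move with dir='east', yielding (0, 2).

Invoking maze.sense with dir='east', and observe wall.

Next I call stack.pop(), which returns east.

Then maze.move with dir='west', which returns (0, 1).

I use stack.pop(), giving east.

I call maze.move with dir='west', yielding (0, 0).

Calling stack.pop(), → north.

Then maze.move with dir='south', — result: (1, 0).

I use maze.sense with dir='south', → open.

Next I call stack.push with x='south', — result: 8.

I try maze.move with dir='south', and see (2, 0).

I invoke maze.sense with dir='east', yielding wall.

Invoking maze.sense with dir='south', and see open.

I try stack.push with x='south', which returns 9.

Invoking maze.move with dir='south', : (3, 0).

Invoking maze.sense with dir='east', — result: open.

I call stack.push with x='east', → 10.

I use maze.move with dir='east', yielding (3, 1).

Using maze.sense with dir='east', and see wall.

Calling maze.sense with dir='south', and get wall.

Calling stack.pop(), — result: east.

Then maze.move with dir='west', and observe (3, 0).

I call maze.sense with dir='south', and observe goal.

I try maze.move with dir='south', and observe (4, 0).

Answer: (4, 0)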